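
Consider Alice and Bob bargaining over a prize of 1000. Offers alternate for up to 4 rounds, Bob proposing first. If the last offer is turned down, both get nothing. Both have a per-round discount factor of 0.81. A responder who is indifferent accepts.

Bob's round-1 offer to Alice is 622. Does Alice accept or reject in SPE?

Reject

Round 4 (Alice proposes): Bob will accept anything ≥ 0, so Alice offers 0 and keeps 1000.
Round 3 (Bob proposes): Alice can get 1000 next round, worth 0.81 × 1000 = 810 now; Bob offers that and keeps 190.
Round 2 (Alice proposes): Bob can get 190 next round, worth 0.81 × 190 = 153.9 now. Alice offers 153.9 and keeps 1000 − 153.9 = 846.1.
So by rejecting in round 1, Alice gets 846.1 next round, worth 0.81 × 846.1 = 685.341 now.
Offer 622 < 685.341, so Alice rejects.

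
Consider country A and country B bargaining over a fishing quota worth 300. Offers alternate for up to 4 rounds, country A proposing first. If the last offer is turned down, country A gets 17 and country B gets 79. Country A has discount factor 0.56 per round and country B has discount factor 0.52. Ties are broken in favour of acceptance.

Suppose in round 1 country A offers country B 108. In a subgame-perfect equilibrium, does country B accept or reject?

Round 4 (country B proposes): country A gets 17 if talks fail, so country B offers 17 and keeps 283.
Round 3 (country A proposes): country B can get 283 next round, worth 0.52 × 283 = 147.16 now; country A offers that and keeps 152.84.
Round 2 (country B proposes): country A can get 152.84 next round, worth 0.56 × 152.84 = 85.5904 now. Country B offers 85.5904 and keeps 300 − 85.5904 = 214.4096.
So by rejecting in round 1, country B gets 214.4096 next round, worth 0.52 × 214.4096 = 111.492992 now.
Offer 108 < 111.492992, so country B rejects.

Reject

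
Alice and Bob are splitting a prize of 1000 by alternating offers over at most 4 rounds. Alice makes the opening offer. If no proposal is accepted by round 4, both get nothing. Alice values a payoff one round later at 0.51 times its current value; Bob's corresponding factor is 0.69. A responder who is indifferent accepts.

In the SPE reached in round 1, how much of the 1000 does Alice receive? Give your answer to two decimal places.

419.09

Round 4 (Bob proposes): rejection yields 0 for Alice; Bob offers 0 and keeps 1000.
Round 3 (Alice proposes): Bob can get 1000 next round, worth 0.69 × 1000 = 690 now, so Alice offers 690, keeping 310.
Round 2 (Bob proposes): Alice can get 310 next round, worth 0.51 × 310 = 158.1 now, so Bob offers 158.1, keeping 841.9.
Round 1 (Alice proposes): Bob can get 841.9 next round, worth 0.69 × 841.9 = 580.911 now; Alice offers that and keeps 419.089.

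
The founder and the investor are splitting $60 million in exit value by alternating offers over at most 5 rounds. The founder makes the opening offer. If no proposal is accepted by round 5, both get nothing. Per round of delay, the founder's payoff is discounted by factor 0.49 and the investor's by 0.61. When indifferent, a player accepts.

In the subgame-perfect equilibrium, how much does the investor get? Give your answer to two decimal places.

24.25

Round 5 (the founder proposes): the investor will accept anything ≥ 0, so the founder offers 0 and keeps 60.
Round 4 (the investor proposes): the founder can get 60 next round, worth 0.49 × 60 = 29.4 now, so the investor offers 29.4, keeping 30.6.
Round 3 (the founder proposes): the investor can get 30.6 next round, worth 0.61 × 30.6 = 18.666 now; the founder offers that and keeps 41.334.
Round 2 (the investor proposes): the founder can get 41.334 next round, worth 0.49 × 41.334 = 20.25366 now, so the investor offers 20.25366, keeping 39.74634.
Round 1 (the founder proposes): the investor can get 39.74634 next round, worth 0.61 × 39.74634 = 24.2452674 now. The founder offers 24.2452674 and keeps 60 − 24.2452674 = 35.7547326.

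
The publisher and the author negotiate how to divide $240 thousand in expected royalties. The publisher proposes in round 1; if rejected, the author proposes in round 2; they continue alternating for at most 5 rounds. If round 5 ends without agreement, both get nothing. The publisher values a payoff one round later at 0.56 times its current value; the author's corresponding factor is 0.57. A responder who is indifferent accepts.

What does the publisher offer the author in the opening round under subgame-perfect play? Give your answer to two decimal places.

79.41

By backward induction:
Round 5 (the publisher proposes): rejection yields 0 for the author; the publisher offers 0 and keeps 240.
Round 4 (the author proposes): the publisher can get 240 next round, worth 0.56 × 240 = 134.4 now. The author offers 134.4 and keeps 240 − 134.4 = 105.6.
Round 3 (the publisher proposes): the author can get 105.6 next round, worth 0.57 × 105.6 = 60.192 now. The publisher offers 60.192 and keeps 240 − 60.192 = 179.808.
Round 2 (the author proposes): the publisher can get 179.808 next round, worth 0.56 × 179.808 = 100.69248 now, so the author offers 100.69248, keeping 139.30752.
Round 1 (the publisher proposes): the author can get 139.30752 next round, worth 0.57 × 139.30752 = 79.4052864 now, so the publisher offers 79.4052864, keeping 160.5947136.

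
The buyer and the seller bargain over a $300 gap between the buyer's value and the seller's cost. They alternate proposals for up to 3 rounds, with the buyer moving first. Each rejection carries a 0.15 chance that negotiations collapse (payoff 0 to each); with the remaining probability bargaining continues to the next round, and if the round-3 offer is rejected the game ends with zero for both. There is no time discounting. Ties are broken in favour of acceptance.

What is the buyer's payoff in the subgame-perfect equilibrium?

261.75

Round 3 (the buyer proposes): the seller will accept anything ≥ 0, so the buyer offers 0 and keeps 300.
Round 2 (the seller proposes): rejecting gives the buyer an expected 0.85 × 300 = 255; the seller offers that and keeps 45.
Round 1 (the buyer proposes): rejecting gives the seller an expected 0.85 × 45 = 38.25. The buyer offers 38.25 and keeps 300 − 38.25 = 261.75.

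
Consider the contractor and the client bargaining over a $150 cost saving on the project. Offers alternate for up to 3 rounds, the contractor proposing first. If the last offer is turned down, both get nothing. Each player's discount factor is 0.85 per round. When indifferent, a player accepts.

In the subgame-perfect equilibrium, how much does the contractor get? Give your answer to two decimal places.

130.88

Round 3 (the contractor proposes): the client will accept anything ≥ 0, so the contractor offers 0 and keeps 150.
Round 2 (the client proposes): the contractor can get 150 next round, worth 0.85 × 150 = 127.5 now, so the client offers 127.5, keeping 22.5.
Round 1 (the contractor proposes): the client can get 22.5 next round, worth 0.85 × 22.5 = 19.125 now, so the contractor offers 19.125, keeping 130.875.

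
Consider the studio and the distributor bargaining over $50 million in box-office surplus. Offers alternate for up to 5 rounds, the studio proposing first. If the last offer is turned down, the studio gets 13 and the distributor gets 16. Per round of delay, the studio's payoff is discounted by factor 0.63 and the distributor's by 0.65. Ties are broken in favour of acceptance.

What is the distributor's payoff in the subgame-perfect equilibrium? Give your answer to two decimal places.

19.63

Round 5 (the studio proposes): the distributor gets 16 if talks fail, so the studio offers 16 and keeps 34.
Round 4 (the distributor proposes): the studio can get 34 next round, worth 0.63 × 34 = 21.42 now. The distributor offers 21.42 and keeps 50 − 21.42 = 28.58.
Round 3 (the studio proposes): the distributor can get 28.58 next round, worth 0.65 × 28.58 = 18.577 now; the studio offers that and keeps 31.423.
Round 2 (the distributor proposes): the studio can get 31.423 next round, worth 0.63 × 31.423 = 19.79649 now, so the distributor offers 19.79649, keeping 30.20351.
Round 1 (the studio proposes): the distributor can get 30.20351 next round, worth 0.65 × 30.20351 = 19.6322815 now, so the studio offers 19.6322815, keeping 30.3677185.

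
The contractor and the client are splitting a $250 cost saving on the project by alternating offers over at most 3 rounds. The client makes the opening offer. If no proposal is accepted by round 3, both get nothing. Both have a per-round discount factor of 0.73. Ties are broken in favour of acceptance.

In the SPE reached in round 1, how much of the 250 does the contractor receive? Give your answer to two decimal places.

Solve by backward induction from round 3.
Round 3 (the client proposes): the contractor will accept anything ≥ 0, so the client offers 0 and keeps 250.
Round 2 (the contractor proposes): the client can get 250 next round, worth 0.73 × 250 = 182.5 now; the contractor offers that and keeps 67.5.
Round 1 (the client proposes): the contractor can get 67.5 next round, worth 0.73 × 67.5 = 49.275 now, so the client offers 49.275, keeping 200.725.

49.28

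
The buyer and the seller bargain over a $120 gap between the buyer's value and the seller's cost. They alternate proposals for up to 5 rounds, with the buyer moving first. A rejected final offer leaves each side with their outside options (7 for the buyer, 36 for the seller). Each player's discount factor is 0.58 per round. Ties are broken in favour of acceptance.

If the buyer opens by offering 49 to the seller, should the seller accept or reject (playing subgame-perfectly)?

Accept

Round 5 (the buyer proposes): the seller gets 36 if talks fail, so the buyer offers 36 and keeps 84.
Round 4 (the seller proposes): the buyer can get 84 next round, worth 0.58 × 84 = 48.72 now. The seller offers 48.72 and keeps 120 − 48.72 = 71.28.
Round 3 (the buyer proposes): the seller can get 71.28 next round, worth 0.58 × 71.28 = 41.3424 now. The buyer offers 41.3424 and keeps 120 − 41.3424 = 78.6576.
Round 2 (the seller proposes): the buyer can get 78.6576 next round, worth 0.58 × 78.6576 = 45.621408 now, so the seller offers 45.621408, keeping 74.378592.
So by rejecting in round 1, the seller gets 74.378592 next round, worth 0.58 × 74.378592 = 43.13958336 now.
Offer 49 ≥ 43.13958336, so the seller accepts.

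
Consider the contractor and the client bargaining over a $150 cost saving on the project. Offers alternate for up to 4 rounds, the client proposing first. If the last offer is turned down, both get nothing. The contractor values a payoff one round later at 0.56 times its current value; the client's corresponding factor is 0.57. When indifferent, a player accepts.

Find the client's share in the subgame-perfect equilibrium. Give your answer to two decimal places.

87.07

Solve by backward induction from round 4.
Round 4 (the contractor proposes): the client will accept anything ≥ 0, so the contractor offers 0 and keeps 150.
Round 3 (the client proposes): the contractor can get 150 next round, worth 0.56 × 150 = 84 now; the client offers that and keeps 66.
Round 2 (the contractor proposes): the client can get 66 next round, worth 0.57 × 66 = 37.62 now. The contractor offers 37.62 and keeps 150 − 37.62 = 112.38.
Round 1 (the client proposes): the contractor can get 112.38 next round, worth 0.56 × 112.38 = 62.9328 now. The client offers 62.9328 and keeps 150 − 62.9328 = 87.0672.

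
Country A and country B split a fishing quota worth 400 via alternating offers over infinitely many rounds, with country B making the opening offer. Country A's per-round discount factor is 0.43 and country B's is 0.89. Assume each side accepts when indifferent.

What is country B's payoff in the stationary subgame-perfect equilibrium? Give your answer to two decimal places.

When country B proposes, country A accepts any offer worth at least 0.43 times what country A would get by proposing next round; and vice versa.
This gives x = 400 − 0.43y and y = 400 − 0.89x, where x and y are each side's share when it proposes.
Hence (1 − 0.43·0.89)x = 400(1 − 0.43), i.e. 0.6173·x = 228.
x ≈ 369.3504; country A's share is 400 − x ≈ 30.6496.

369.35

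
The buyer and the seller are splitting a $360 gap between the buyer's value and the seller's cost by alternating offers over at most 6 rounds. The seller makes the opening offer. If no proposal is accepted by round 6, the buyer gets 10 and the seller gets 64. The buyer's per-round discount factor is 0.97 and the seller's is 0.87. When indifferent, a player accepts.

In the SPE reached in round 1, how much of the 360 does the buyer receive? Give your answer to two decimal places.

Round 6 (the buyer proposes): the seller gets 64 if talks fail, so the buyer offers 64 and keeps 296.
Round 5 (the seller proposes): the buyer can get 296 next round, worth 0.97 × 296 = 287.12 now, so the seller offers 287.12, keeping 72.88.
Round 4 (the buyer proposes): the seller can get 72.88 next round, worth 0.87 × 72.88 = 63.4056 now. The buyer offers 63.4056 and keeps 360 − 63.4056 = 296.5944.
Round 3 (the seller proposes): the buyer can get 296.5944 next round, worth 0.97 × 296.5944 = 287.696568 now; the seller offers that and keeps 72.303432.
Round 2 (the buyer proposes): the seller can get 72.303432 next round, worth 0.87 × 72.303432 = 62.90398584 now; the buyer offers that and keeps 297.09601416.
Round 1 (the seller proposes): the buyer can get 297.09601416 next round, worth 0.97 × 297.09601416 = 288.1831337352 now, so the seller offers 288.1831337352, keeping 71.8168662648.

288.18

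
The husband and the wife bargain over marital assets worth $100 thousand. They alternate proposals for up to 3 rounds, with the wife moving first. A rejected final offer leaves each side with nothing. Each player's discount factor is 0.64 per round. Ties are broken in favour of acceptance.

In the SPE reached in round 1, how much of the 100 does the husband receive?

Round 3 (the wife proposes): rejection yields 0 for the husband; the wife offers 0 and keeps 100.
Round 2 (the husband proposes): the wife can get 100 next round, worth 0.64 × 100 = 64 now; the husband offers that and keeps 36.
Round 1 (the wife proposes): the husband can get 36 next round, worth 0.64 × 36 = 23.04 now; the wife offers that and keeps 76.96.

23.04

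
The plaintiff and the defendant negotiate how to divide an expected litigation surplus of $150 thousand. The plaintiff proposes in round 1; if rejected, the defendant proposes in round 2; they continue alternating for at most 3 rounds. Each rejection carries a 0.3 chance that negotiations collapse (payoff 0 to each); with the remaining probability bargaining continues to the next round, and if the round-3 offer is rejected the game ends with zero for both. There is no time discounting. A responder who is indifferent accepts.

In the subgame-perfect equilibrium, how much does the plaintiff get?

Round 3 (the plaintiff proposes): rejection yields 0 for the defendant; the plaintiff offers 0 and keeps 150.
Round 2 (the defendant proposes): rejecting gives the plaintiff an expected 0.7 × 150 = 105. The defendant offers 105 and keeps 150 − 105 = 45.
Round 1 (the plaintiff proposes): rejecting gives the defendant an expected 0.7 × 45 = 31.5; the plaintiff offers that and keeps 118.5.

118.5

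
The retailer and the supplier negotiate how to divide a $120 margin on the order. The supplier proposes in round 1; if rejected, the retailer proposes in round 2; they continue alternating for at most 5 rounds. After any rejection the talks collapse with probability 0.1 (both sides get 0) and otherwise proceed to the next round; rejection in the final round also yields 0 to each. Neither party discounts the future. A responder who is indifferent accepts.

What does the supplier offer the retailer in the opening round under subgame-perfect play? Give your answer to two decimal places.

19.55

Round 5 (the supplier proposes): rejection yields 0 for the retailer; the supplier offers 0 and keeps 120.
Round 4 (the retailer proposes): rejecting gives the supplier an expected 0.9 × 120 = 108, so the retailer offers 108, keeping 12.
Round 3 (the supplier proposes): rejecting gives the retailer an expected 0.9 × 12 = 10.8. The supplier offers 10.8 and keeps 120 − 10.8 = 109.2.
Round 2 (the retailer proposes): rejecting gives the supplier an expected 0.9 × 109.2 = 98.28, so the retailer offers 98.28, keeping 21.72.
Round 1 (the supplier proposes): rejecting gives the retailer an expected 0.9 × 21.72 = 19.548, so the supplier offers 19.548, keeping 100.452.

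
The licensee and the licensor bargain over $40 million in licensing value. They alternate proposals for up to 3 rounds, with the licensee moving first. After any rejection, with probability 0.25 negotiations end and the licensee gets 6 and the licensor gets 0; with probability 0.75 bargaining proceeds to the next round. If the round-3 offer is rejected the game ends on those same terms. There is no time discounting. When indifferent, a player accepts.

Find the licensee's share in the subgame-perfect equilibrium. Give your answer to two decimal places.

By backward induction:
Round 3 (the licensee proposes): rejection yields 0 for the licensor; the licensee offers 0 and keeps 40.
Round 2 (the licensor proposes): rejecting gives the licensee an expected 0.75 × 40 + 0.25 × 6 = 31.5; the licensor offers that and keeps 8.5.
Round 1 (the licensee proposes): rejecting gives the licensor an expected 0.75 × 8.5 = 6.375. The licensee offers 6.375 and keeps 40 − 6.375 = 33.625.

33.63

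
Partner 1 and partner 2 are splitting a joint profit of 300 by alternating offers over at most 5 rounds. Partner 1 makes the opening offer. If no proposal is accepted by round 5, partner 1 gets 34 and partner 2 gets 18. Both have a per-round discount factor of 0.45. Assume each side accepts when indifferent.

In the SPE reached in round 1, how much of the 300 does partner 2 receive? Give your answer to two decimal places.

Round 5 (partner 1 proposes): partner 2 gets 18 if talks fail, so partner 1 offers 18 and keeps 282.
Round 4 (partner 2 proposes): partner 1 can get 282 next round, worth 0.45 × 282 = 126.9 now, so partner 2 offers 126.9, keeping 173.1.
Round 3 (partner 1 proposes): partner 2 can get 173.1 next round, worth 0.45 × 173.1 = 77.895 now; partner 1 offers that and keeps 222.105.
Round 2 (partner 2 proposes): partner 1 can get 222.105 next round, worth 0.45 × 222.105 = 99.94725 now. Partner 2 offers 99.94725 and keeps 300 − 99.94725 = 200.05275.
Round 1 (partner 1 proposes): partner 2 can get 200.05275 next round, worth 0.45 × 200.05275 = 90.0237375 now; partner 1 offers that and keeps 209.9762625.

90.02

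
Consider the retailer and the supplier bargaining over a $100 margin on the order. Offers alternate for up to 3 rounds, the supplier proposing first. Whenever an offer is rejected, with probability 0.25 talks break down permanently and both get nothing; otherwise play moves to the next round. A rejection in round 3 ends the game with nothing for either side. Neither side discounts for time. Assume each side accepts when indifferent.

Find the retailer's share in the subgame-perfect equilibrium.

18.75

Round 3 (the supplier proposes): the retailer will accept anything ≥ 0, so the supplier offers 0 and keeps 100.
Round 2 (the retailer proposes): rejecting gives the supplier an expected 0.75 × 100 = 75; the retailer offers that and keeps 25.
Round 1 (the supplier proposes): rejecting gives the retailer an expected 0.75 × 25 = 18.75; the supplier offers that and keeps 81.25.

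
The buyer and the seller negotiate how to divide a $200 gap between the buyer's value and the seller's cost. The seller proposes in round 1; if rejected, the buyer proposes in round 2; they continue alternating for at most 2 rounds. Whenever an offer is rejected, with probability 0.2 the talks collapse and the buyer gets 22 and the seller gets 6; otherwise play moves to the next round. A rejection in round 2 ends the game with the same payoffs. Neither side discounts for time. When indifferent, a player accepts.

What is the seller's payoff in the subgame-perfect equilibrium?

40.4

Round 2 (the buyer proposes): the seller gets 6 if talks fail, so the buyer offers 6 and keeps 194.
Round 1 (the seller proposes): rejecting gives the buyer an expected 0.8 × 194 + 0.2 × 22 = 159.6. The seller offers 159.6 and keeps 200 − 159.6 = 40.4.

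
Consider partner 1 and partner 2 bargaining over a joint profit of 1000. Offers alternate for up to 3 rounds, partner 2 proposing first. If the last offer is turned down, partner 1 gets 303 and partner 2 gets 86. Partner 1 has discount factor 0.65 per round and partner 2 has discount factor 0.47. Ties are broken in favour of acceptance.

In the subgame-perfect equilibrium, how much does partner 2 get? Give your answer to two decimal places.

562.93

Round 3 (partner 2 proposes): partner 1 gets 303 if talks fail, so partner 2 offers 303 and keeps 697.
Round 2 (partner 1 proposes): partner 2 can get 697 next round, worth 0.47 × 697 = 327.59 now, so partner 1 offers 327.59, keeping 672.41.
Round 1 (partner 2 proposes): partner 1 can get 672.41 next round, worth 0.65 × 672.41 = 437.0665 now, so partner 2 offers 437.0665, keeping 562.9335.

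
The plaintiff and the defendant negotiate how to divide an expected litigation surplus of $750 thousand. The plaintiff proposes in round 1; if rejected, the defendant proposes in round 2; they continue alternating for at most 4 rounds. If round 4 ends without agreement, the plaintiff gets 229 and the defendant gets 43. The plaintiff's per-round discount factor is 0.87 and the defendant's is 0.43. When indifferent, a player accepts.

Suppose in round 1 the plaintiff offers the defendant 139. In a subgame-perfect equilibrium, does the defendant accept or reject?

Round 4 (the defendant proposes): the plaintiff gets 229 if talks fail, so the defendant offers 229 and keeps 521.
Round 3 (the plaintiff proposes): the defendant can get 521 next round, worth 0.43 × 521 = 224.03 now, so the plaintiff offers 224.03, keeping 525.97.
Round 2 (the defendant proposes): the plaintiff can get 525.97 next round, worth 0.87 × 525.97 = 457.5939 now; the defendant offers that and keeps 292.4061.
So by rejecting in round 1, the defendant gets 292.4061 next round, worth 0.43 × 292.4061 = 125.734623 now.
Offer 139 ≥ 125.734623, so the defendant accepts.

Accept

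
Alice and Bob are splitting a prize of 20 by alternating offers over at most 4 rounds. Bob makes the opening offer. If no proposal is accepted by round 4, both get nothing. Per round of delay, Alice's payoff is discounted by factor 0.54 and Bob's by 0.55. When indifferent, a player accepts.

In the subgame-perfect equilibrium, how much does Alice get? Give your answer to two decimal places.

Work backward from the last round.
Round 4 (Alice proposes): rejection yields 0 for Bob; Alice offers 0 and keeps 20.
Round 3 (Bob proposes): Alice can get 20 next round, worth 0.54 × 20 = 10.8 now, so Bob offers 10.8, keeping 9.2.
Round 2 (Alice proposes): Bob can get 9.2 next round, worth 0.55 × 9.2 = 5.06 now. Alice offers 5.06 and keeps 20 − 5.06 = 14.94.
Round 1 (Bob proposes): Alice can get 14.94 next round, worth 0.54 × 14.94 = 8.0676 now; Bob offers that and keeps 11.9324.

8.07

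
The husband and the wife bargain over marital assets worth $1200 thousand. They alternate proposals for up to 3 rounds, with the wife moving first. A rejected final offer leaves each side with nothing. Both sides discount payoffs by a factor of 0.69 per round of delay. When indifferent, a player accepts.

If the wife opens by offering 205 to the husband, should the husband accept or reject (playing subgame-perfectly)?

Reject

Work out the husband's continuation value if the offer is rejected.
Round 3 (the wife proposes): the husband will accept anything ≥ 0, so the wife offers 0 and keeps 1200.
Round 2 (the husband proposes): the wife can get 1200 next round, worth 0.69 × 1200 = 828 now; the husband offers that and keeps 372.
So by rejecting in round 1, the husband gets 372 next round, worth 0.69 × 372 = 256.68 now.
Offer 205 < 256.68, so the husband rejects.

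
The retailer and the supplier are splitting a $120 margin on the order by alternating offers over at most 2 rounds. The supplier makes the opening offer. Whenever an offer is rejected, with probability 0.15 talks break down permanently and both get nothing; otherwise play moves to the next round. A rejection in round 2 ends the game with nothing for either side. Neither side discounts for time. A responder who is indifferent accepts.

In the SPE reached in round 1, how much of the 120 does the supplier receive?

18

By backward induction:
Round 2 (the retailer proposes): rejection yields 0 for the supplier; the retailer offers 0 and keeps 120.
Round 1 (the supplier proposes): rejecting gives the retailer an expected 0.85 × 120 = 102, so the supplier offers 102, keeping 18.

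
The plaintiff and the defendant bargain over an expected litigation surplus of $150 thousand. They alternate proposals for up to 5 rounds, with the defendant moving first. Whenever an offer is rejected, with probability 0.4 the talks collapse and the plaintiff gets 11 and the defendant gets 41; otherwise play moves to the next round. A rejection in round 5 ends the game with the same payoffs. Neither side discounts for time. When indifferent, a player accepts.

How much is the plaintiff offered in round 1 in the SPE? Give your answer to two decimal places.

42.99

Round 5 (the defendant proposes): the plaintiff gets 11 if talks fail, so the defendant offers 11 and keeps 139.
Round 4 (the plaintiff proposes): rejecting gives the defendant an expected 0.6 × 139 + 0.4 × 41 = 99.8; the plaintiff offers that and keeps 50.2.
Round 3 (the defendant proposes): rejecting gives the plaintiff an expected 0.6 × 50.2 + 0.4 × 11 = 34.52. The defendant offers 34.52 and keeps 150 − 34.52 = 115.48.
Round 2 (the plaintiff proposes): rejecting gives the defendant an expected 0.6 × 115.48 + 0.4 × 41 = 85.688; the plaintiff offers that and keeps 64.312.
Round 1 (the defendant proposes): rejecting gives the plaintiff an expected 0.6 × 64.312 + 0.4 × 11 = 42.9872, so the defendant offers 42.9872, keeping 107.0128.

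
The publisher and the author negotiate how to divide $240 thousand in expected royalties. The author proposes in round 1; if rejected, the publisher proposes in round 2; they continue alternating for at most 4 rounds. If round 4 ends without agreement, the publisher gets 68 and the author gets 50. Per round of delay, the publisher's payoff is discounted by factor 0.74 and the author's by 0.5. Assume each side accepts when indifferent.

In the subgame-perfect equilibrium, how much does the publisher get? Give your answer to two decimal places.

140.82

Round 4 (the publisher proposes): the author gets 50 if talks fail, so the publisher offers 50 and keeps 190.
Round 3 (the author proposes): the publisher can get 190 next round, worth 0.74 × 190 = 140.6 now, so the author offers 140.6, keeping 99.4.
Round 2 (the publisher proposes): the author can get 99.4 next round, worth 0.5 × 99.4 = 49.7 now. The publisher offers 49.7 and keeps 240 − 49.7 = 190.3.
Round 1 (the author proposes): the publisher can get 190.3 next round, worth 0.74 × 190.3 = 140.822 now, so the author offers 140.822, keeping 99.178.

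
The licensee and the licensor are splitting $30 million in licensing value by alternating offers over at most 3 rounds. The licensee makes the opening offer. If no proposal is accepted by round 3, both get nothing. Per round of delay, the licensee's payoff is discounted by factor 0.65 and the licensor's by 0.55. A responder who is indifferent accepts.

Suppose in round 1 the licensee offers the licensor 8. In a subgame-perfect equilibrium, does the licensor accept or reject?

Accept

Round 3 (the licensee proposes): rejection yields 0 for the licensor; the licensee offers 0 and keeps 30.
Round 2 (the licensor proposes): the licensee can get 30 next round, worth 0.65 × 30 = 19.5 now. The licensor offers 19.5 and keeps 30 − 19.5 = 10.5.
So by rejecting in round 1, the licensor gets 10.5 next round, worth 0.55 × 10.5 = 5.775 now.
Offer 8 ≥ 5.775, so the licensor accepts.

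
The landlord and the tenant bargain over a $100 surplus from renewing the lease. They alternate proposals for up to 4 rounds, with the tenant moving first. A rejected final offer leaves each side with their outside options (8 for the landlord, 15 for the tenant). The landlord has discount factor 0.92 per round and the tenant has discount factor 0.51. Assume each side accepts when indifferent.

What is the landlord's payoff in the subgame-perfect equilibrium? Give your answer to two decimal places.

Round 4 (the landlord proposes): the tenant gets 15 if talks fail, so the landlord offers 15 and keeps 85.
Round 3 (the tenant proposes): the landlord can get 85 next round, worth 0.92 × 85 = 78.2 now; the tenant offers that and keeps 21.8.
Round 2 (the landlord proposes): the tenant can get 21.8 next round, worth 0.51 × 21.8 = 11.118 now; the landlord offers that and keeps 88.882.
Round 1 (the tenant proposes): the landlord can get 88.882 next round, worth 0.92 × 88.882 = 81.77144 now, so the tenant offers 81.77144, keeping 18.22856.

81.77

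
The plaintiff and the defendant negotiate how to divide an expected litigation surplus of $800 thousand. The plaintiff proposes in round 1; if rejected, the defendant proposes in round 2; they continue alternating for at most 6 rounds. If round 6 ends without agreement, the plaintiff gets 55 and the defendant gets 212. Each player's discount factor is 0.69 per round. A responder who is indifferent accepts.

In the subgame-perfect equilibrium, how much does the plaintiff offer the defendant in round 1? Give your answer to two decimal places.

Work backward from the last round.
Round 6 (the defendant proposes): the plaintiff gets 55 if talks fail, so the defendant offers 55 and keeps 745.
Round 5 (the plaintiff proposes): the defendant can get 745 next round, worth 0.69 × 745 = 514.05 now; the plaintiff offers that and keeps 285.95.
Round 4 (the defendant proposes): the plaintiff can get 285.95 next round, worth 0.69 × 285.95 = 197.3055 now. The defendant offers 197.3055 and keeps 800 − 197.3055 = 602.6945.
Round 3 (the plaintiff proposes): the defendant can get 602.6945 next round, worth 0.69 × 602.6945 = 415.859205 now. The plaintiff offers 415.859205 and keeps 800 − 415.859205 = 384.140795.
Round 2 (the defendant proposes): the plaintiff can get 384.140795 next round, worth 0.69 × 384.140795 = 265.05714855 now; the defendant offers that and keeps 534.94285145.
Round 1 (the plaintiff proposes): the defendant can get 534.94285145 next round, worth 0.69 × 534.94285145 = 369.1105675005 now. The plaintiff offers 369.1105675005 and keeps 800 − 369.1105675005 = 430.8894324995.

369.11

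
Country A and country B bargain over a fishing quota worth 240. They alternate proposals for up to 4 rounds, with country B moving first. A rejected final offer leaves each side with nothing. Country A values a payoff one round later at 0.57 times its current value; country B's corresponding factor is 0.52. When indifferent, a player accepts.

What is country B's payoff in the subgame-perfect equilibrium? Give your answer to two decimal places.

Round 4 (country A proposes): country B will accept anything ≥ 0, so country A offers 0 and keeps 240.
Round 3 (country B proposes): country A can get 240 next round, worth 0.57 × 240 = 136.8 now. Country B offers 136.8 and keeps 240 − 136.8 = 103.2.
Round 2 (country A proposes): country B can get 103.2 next round, worth 0.52 × 103.2 = 53.664 now, so country A offers 53.664, keeping 186.336.
Round 1 (country B proposes): country A can get 186.336 next round, worth 0.57 × 186.336 = 106.21152 now; country B offers that and keeps 133.78848.

133.79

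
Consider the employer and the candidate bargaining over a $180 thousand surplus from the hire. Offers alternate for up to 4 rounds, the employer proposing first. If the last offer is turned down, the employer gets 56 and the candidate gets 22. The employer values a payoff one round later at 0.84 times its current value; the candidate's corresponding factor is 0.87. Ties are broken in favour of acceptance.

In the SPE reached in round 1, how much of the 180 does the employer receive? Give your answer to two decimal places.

Solve by backward induction from round 4.
Round 4 (the candidate proposes): the employer gets 56 if talks fail, so the candidate offers 56 and keeps 124.
Round 3 (the employer proposes): the candidate can get 124 next round, worth 0.87 × 124 = 107.88 now, so the employer offers 107.88, keeping 72.12.
Round 2 (the candidate proposes): the employer can get 72.12 next round, worth 0.84 × 72.12 = 60.5808 now; the candidate offers that and keeps 119.4192.
Round 1 (the employer proposes): the candidate can get 119.4192 next round, worth 0.87 × 119.4192 = 103.894704 now; the employer offers that and keeps 76.105296.

76.11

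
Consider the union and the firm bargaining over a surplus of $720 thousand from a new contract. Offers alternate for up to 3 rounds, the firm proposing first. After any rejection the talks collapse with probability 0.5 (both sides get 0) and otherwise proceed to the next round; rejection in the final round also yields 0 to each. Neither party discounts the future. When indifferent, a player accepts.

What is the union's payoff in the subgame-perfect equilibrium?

Round 3 (the firm proposes): the union will accept anything ≥ 0, so the firm offers 0 and keeps 720.
Round 2 (the union proposes): rejecting gives the firm an expected 0.5 × 720 = 360. The union offers 360 and keeps 720 − 360 = 360.
Round 1 (the firm proposes): rejecting gives the union an expected 0.5 × 360 = 180, so the firm offers 180, keeping 540.

180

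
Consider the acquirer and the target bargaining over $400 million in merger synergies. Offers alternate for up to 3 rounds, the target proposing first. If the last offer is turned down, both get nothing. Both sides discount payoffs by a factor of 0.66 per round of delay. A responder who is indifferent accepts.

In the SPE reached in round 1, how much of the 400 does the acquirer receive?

89.76

Round 3 (the target proposes): the acquirer will accept anything ≥ 0, so the target offers 0 and keeps 400.
Round 2 (the acquirer proposes): the target can get 400 next round, worth 0.66 × 400 = 264 now, so the acquirer offers 264, keeping 136.
Round 1 (the target proposes): the acquirer can get 136 next round, worth 0.66 × 136 = 89.76 now; the target offers that and keeps 310.24.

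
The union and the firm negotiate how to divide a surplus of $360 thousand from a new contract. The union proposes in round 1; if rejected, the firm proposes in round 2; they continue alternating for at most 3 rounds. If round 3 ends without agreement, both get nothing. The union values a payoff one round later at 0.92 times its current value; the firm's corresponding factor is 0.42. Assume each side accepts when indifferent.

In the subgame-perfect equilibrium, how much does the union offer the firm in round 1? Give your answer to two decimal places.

Round 3 (the union proposes): rejection yields 0 for the firm; the union offers 0 and keeps 360.
Round 2 (the firm proposes): the union can get 360 next round, worth 0.92 × 360 = 331.2 now; the firm offers that and keeps 28.8.
Round 1 (the union proposes): the firm can get 28.8 next round, worth 0.42 × 28.8 = 12.096 now; the union offers that and keeps 347.904.

12.10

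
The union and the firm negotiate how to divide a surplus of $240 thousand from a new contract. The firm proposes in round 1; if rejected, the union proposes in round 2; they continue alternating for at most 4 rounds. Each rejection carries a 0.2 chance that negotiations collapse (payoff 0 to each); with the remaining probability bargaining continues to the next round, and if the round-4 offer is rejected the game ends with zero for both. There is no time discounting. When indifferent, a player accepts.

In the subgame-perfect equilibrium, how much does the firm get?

By backward induction:
Round 4 (the union proposes): the firm will accept anything ≥ 0, so the union offers 0 and keeps 240.
Round 3 (the firm proposes): rejecting gives the union an expected 0.8 × 240 = 192. The firm offers 192 and keeps 240 − 192 = 48.
Round 2 (the union proposes): rejecting gives the firm an expected 0.8 × 48 = 38.4; the union offers that and keeps 201.6.
Round 1 (the firm proposes): rejecting gives the union an expected 0.8 × 201.6 = 161.28, so the firm offers 161.28, keeping 78.72.

78.72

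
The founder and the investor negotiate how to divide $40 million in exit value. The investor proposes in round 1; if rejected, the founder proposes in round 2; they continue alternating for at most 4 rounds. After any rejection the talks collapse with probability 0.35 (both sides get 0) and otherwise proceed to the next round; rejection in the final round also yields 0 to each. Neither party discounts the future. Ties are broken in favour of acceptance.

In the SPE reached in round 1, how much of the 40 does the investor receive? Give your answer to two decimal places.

19.92

Round 4 (the founder proposes): the investor will accept anything ≥ 0, so the founder offers 0 and keeps 40.
Round 3 (the investor proposes): rejecting gives the founder an expected 0.65 × 40 = 26. The investor offers 26 and keeps 40 − 26 = 14.
Round 2 (the founder proposes): rejecting gives the investor an expected 0.65 × 14 = 9.1. The founder offers 9.1 and keeps 40 − 9.1 = 30.9.
Round 1 (the investor proposes): rejecting gives the founder an expected 0.65 × 30.9 = 20.085. The investor offers 20.085 and keeps 40 − 20.085 = 19.915.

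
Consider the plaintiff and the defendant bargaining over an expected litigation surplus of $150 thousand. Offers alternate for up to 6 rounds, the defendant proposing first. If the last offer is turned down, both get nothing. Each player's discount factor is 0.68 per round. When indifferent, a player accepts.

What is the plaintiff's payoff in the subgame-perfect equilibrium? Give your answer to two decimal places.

69.54

Round 6 (the plaintiff proposes): the defendant will accept anything ≥ 0, so the plaintiff offers 0 and keeps 150.
Round 5 (the defendant proposes): the plaintiff can get 150 next round, worth 0.68 × 150 = 102 now. The defendant offers 102 and keeps 150 − 102 = 48.
Round 4 (the plaintiff proposes): the defendant can get 48 next round, worth 0.68 × 48 = 32.64 now; the plaintiff offers that and keeps 117.36.
Round 3 (the defendant proposes): the plaintiff can get 117.36 next round, worth 0.68 × 117.36 = 79.8048 now, so the defendant offers 79.8048, keeping 70.1952.
Round 2 (the plaintiff proposes): the defendant can get 70.1952 next round, worth 0.68 × 70.1952 = 47.732736 now, so the plaintiff offers 47.732736, keeping 102.267264.
Round 1 (the defendant proposes): the plaintiff can get 102.267264 next round, worth 0.68 × 102.267264 = 69.54173952 now. The defendant offers 69.54173952 and keeps 150 − 69.54173952 = 80.45826048.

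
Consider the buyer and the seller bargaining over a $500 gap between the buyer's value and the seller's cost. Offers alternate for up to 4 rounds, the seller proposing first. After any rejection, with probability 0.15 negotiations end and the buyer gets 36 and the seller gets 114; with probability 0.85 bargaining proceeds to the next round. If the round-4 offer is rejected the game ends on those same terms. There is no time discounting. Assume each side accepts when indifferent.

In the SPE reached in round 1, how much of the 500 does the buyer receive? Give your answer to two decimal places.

295.57

By backward induction:
Round 4 (the buyer proposes): the seller gets 114 if talks fail, so the buyer offers 114 and keeps 386.
Round 3 (the seller proposes): rejecting gives the buyer an expected 0.85 × 386 + 0.15 × 36 = 333.5, so the seller offers 333.5, keeping 166.5.
Round 2 (the buyer proposes): rejecting gives the seller an expected 0.85 × 166.5 + 0.15 × 114 = 158.625, so the buyer offers 158.625, keeping 341.375.
Round 1 (the seller proposes): rejecting gives the buyer an expected 0.85 × 341.375 + 0.15 × 36 = 295.56875. The seller offers 295.56875 and keeps 500 − 295.56875 = 204.43125.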